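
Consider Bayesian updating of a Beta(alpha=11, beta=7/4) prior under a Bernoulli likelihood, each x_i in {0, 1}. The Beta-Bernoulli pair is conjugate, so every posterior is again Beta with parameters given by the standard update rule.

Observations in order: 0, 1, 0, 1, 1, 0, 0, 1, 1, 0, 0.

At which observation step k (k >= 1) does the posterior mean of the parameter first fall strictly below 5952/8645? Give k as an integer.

obs 1: x=0 → posterior Beta(11, 11/4)
obs 2: x=1 → posterior Beta(12, 11/4)
obs 3: x=0 → posterior Beta(12, 15/4)
obs 4: x=1 → posterior Beta(13, 15/4)
obs 5: x=1 → posterior Beta(14, 15/4)
obs 6: x=0 → posterior Beta(14, 19/4)
obs 7: x=0 → posterior Beta(14, 23/4)
obs 8: x=1 → posterior Beta(15, 23/4)
obs 9: x=1 → posterior Beta(16, 23/4)
obs 10: x=0 → posterior Beta(16, 27/4)
obs 11: x=0 → posterior Beta(16, 31/4)

k = 11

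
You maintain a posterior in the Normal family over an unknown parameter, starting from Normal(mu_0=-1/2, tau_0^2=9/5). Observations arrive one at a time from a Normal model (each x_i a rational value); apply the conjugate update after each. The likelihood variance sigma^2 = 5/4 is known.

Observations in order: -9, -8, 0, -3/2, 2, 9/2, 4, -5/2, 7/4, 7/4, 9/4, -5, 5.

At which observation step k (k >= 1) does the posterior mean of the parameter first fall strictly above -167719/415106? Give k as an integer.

k = 13

obs 1: x=-9 → posterior Normal(-673/122, 45/61)
obs 2: x=-8 → posterior Normal(-1249/194, 45/97)
obs 3: x=0 → posterior Normal(-1249/266, 45/133)
obs 4: x=-3/2 → posterior Normal(-1357/338, 45/169)
obs 5: x=2 → posterior Normal(-1213/410, 9/41)
obs 6: x=9/2 → posterior Normal(-889/482, 45/241)
obs 7: x=4 → posterior Normal(-601/554, 45/277)
obs 8: x=-5/2 → posterior Normal(-781/626, 45/313)
obs 9: x=7/4 → posterior Normal(-655/698, 45/349)
obs 10: x=7/4 → posterior Normal(-529/770, 9/77)
obs 11: x=9/4 → posterior Normal(-367/842, 45/421)
obs 12: x=-5 → posterior Normal(-727/914, 45/457)
obs 13: x=5 → posterior Normal(-367/986, 45/493)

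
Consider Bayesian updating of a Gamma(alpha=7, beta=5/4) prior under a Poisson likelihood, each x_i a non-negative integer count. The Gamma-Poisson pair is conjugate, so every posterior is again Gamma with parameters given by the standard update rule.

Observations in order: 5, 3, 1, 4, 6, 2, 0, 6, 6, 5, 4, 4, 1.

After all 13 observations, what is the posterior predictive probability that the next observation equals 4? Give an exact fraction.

obs 1: x=5 → posterior Gamma(12, 9/4)
obs 2: x=3 → posterior Gamma(15, 13/4)
obs 3: x=1 → posterior Gamma(16, 17/4)
obs 4: x=4 → posterior Gamma(20, 21/4)
obs 5: x=6 → posterior Gamma(26, 25/4)
obs 6: x=2 → posterior Gamma(28, 29/4)
obs 7: x=0 → posterior Gamma(28, 33/4)
obs 8: x=6 → posterior Gamma(34, 37/4)
obs 9: x=6 → posterior Gamma(40, 41/4)
obs 10: x=5 → posterior Gamma(45, 45/4)
obs 11: x=4 → posterior Gamma(49, 49/4)
obs 12: x=4 → posterior Gamma(53, 53/4)
obs 13: x=1 → posterior Gamma(54, 57/4)

6638810342638945395081173272898762059761245145648760160643587237997859223924847094689587152302363517440/35410367222569042228485915730546865770499263740097291454660873145459101815092763844535760121102739650281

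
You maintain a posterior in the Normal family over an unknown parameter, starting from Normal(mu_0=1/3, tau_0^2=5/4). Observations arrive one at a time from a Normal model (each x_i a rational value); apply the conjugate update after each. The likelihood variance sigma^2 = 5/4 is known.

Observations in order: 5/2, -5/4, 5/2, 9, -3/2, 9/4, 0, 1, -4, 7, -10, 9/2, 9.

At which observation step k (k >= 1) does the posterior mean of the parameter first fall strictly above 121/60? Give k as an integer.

k = 4

obs 1: x=5/2 → posterior Normal(17/12, 5/8)
obs 2: x=-5/4 → posterior Normal(19/36, 5/12)
obs 3: x=5/2 → posterior Normal(49/48, 5/16)
obs 4: x=9 → posterior Normal(157/60, 1/4)
obs 5: x=-3/2 → posterior Normal(139/72, 5/24)
obs 6: x=9/4 → posterior Normal(83/42, 5/28)
obs 7: x=0 → posterior Normal(83/48, 5/32)
obs 8: x=1 → posterior Normal(89/54, 5/36)
obs 9: x=-4 → posterior Normal(13/12, 1/8)
obs 10: x=7 → posterior Normal(107/66, 5/44)
obs 11: x=-10 → posterior Normal(47/72, 5/48)
obs 12: x=9/2 → posterior Normal(37/39, 5/52)
obs 13: x=9 → posterior Normal(32/21, 5/56)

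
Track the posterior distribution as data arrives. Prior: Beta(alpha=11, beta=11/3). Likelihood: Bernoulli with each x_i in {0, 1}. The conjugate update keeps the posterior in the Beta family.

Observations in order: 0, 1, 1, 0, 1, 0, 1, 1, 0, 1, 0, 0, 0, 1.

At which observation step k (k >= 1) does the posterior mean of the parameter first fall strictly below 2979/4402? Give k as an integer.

k = 9

obs 1: x=0 → posterior Beta(11, 14/3)
obs 2: x=1 → posterior Beta(12, 14/3)
obs 3: x=1 → posterior Beta(13, 14/3)
obs 4: x=0 → posterior Beta(13, 17/3)
obs 5: x=1 → posterior Beta(14, 17/3)
obs 6: x=0 → posterior Beta(14, 20/3)
obs 7: x=1 → posterior Beta(15, 20/3)
obs 8: x=1 → posterior Beta(16, 20/3)
obs 9: x=0 → posterior Beta(16, 23/3)
obs 10: x=1 → posterior Beta(17, 23/3)
obs 11: x=0 → posterior Beta(17, 26/3)
obs 12: x=0 → posterior Beta(17, 29/3)
obs 13: x=0 → posterior Beta(17, 32/3)
obs 14: x=1 → posterior Beta(18, 32/3)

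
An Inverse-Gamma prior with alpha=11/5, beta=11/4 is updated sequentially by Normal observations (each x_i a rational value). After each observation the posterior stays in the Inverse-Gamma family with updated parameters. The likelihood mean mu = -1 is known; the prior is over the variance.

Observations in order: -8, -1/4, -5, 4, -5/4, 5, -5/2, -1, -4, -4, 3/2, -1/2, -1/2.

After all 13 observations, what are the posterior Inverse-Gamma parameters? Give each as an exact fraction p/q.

obs 1: x=-8 → posterior Inverse-Gamma(27/10, 109/4)
obs 2: x=-1/4 → posterior Inverse-Gamma(16/5, 881/32)
obs 3: x=-5 → posterior Inverse-Gamma(37/10, 1137/32)
obs 4: x=4 → posterior Inverse-Gamma(21/5, 1537/32)
obs 5: x=-5/4 → posterior Inverse-Gamma(47/10, 769/16)
obs 6: x=5 → posterior Inverse-Gamma(26/5, 1057/16)
obs 7: x=-5/2 → posterior Inverse-Gamma(57/10, 1075/16)
obs 8: x=-1 → posterior Inverse-Gamma(31/5, 1075/16)
obs 9: x=-4 → posterior Inverse-Gamma(67/10, 1147/16)
obs 10: x=-4 → posterior Inverse-Gamma(36/5, 1219/16)
obs 11: x=3/2 → posterior Inverse-Gamma(77/10, 1269/16)
obs 12: x=-1/2 → posterior Inverse-Gamma(41/5, 1271/16)
obs 13: x=-1/2 → posterior Inverse-Gamma(87/10, 1273/16)

alpha=87/10, beta=1273/16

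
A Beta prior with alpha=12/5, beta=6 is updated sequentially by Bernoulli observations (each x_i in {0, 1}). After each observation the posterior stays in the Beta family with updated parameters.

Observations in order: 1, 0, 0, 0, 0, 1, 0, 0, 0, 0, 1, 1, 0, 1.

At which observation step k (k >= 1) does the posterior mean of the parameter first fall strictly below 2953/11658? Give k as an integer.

k = 9

obs 1: x=1 → posterior Beta(17/5, 6)
obs 2: x=0 → posterior Beta(17/5, 7)
obs 3: x=0 → posterior Beta(17/5, 8)
obs 4: x=0 → posterior Beta(17/5, 9)
obs 5: x=0 → posterior Beta(17/5, 10)
obs 6: x=1 → posterior Beta(22/5, 10)
obs 7: x=0 → posterior Beta(22/5, 11)
obs 8: x=0 → posterior Beta(22/5, 12)
obs 9: x=0 → posterior Beta(22/5, 13)
obs 10: x=0 → posterior Beta(22/5, 14)
obs 11: x=1 → posterior Beta(27/5, 14)
obs 12: x=1 → posterior Beta(32/5, 14)
obs 13: x=0 → posterior Beta(32/5, 15)
obs 14: x=1 → posterior Beta(37/5, 15)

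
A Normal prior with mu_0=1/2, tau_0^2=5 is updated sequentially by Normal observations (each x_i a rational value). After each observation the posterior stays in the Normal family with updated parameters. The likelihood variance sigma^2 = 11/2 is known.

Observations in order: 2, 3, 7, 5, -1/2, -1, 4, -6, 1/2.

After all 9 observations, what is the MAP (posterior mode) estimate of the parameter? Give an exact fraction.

291/202

obs 1: x=2 → posterior Normal(17/14, 55/21)
obs 2: x=3 → posterior Normal(111/62, 55/31)
obs 3: x=7 → posterior Normal(251/82, 55/41)
obs 4: x=5 → posterior Normal(117/34, 55/51)
obs 5: x=-1/2 → posterior Normal(341/122, 55/61)
obs 6: x=-1 → posterior Normal(321/142, 55/71)
obs 7: x=4 → posterior Normal(401/162, 55/81)
obs 8: x=-6 → posterior Normal(281/182, 55/91)
obs 9: x=1/2 → posterior Normal(291/202, 55/101)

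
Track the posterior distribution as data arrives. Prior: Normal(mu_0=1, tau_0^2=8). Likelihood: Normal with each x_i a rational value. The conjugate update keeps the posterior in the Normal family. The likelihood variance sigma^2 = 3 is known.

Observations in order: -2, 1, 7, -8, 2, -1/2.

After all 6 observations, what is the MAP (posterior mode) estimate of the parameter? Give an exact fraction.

-1/51

obs 1: x=-2 → posterior Normal(-13/11, 24/11)
obs 2: x=1 → posterior Normal(-5/19, 24/19)
obs 3: x=7 → posterior Normal(17/9, 8/9)
obs 4: x=-8 → posterior Normal(-13/35, 24/35)
obs 5: x=2 → posterior Normal(3/43, 24/43)
obs 6: x=-1/2 → posterior Normal(-1/51, 8/17)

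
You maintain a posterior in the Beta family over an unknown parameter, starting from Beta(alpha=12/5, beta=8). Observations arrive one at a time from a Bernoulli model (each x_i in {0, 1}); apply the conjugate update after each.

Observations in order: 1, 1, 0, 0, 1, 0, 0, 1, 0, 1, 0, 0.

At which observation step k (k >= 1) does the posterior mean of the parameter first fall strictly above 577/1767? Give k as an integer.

obs 1: x=1 → posterior Beta(17/5, 8)
obs 2: x=1 → posterior Beta(22/5, 8)
obs 3: x=0 → posterior Beta(22/5, 9)
obs 4: x=0 → posterior Beta(22/5, 10)
obs 5: x=1 → posterior Beta(27/5, 10)
obs 6: x=0 → posterior Beta(27/5, 11)
obs 7: x=0 → posterior Beta(27/5, 12)
obs 8: x=1 → posterior Beta(32/5, 12)
obs 9: x=0 → posterior Beta(32/5, 13)
obs 10: x=1 → posterior Beta(37/5, 13)
obs 11: x=0 → posterior Beta(37/5, 14)
obs 12: x=0 → posterior Beta(37/5, 15)

k = 2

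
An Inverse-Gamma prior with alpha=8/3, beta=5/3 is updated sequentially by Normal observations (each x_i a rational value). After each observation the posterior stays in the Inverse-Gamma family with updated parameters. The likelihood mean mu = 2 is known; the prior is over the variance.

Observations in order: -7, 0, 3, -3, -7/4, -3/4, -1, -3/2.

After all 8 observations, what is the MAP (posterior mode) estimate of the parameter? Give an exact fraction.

3773/368

obs 1: x=-7 → posterior Inverse-Gamma(19/6, 253/6)
obs 2: x=0 → posterior Inverse-Gamma(11/3, 265/6)
obs 3: x=3 → posterior Inverse-Gamma(25/6, 134/3)
obs 4: x=-3 → posterior Inverse-Gamma(14/3, 343/6)
obs 5: x=-7/4 → posterior Inverse-Gamma(31/6, 6163/96)
obs 6: x=-3/4 → posterior Inverse-Gamma(17/3, 3263/48)
obs 7: x=-1 → posterior Inverse-Gamma(37/6, 3479/48)
obs 8: x=-3/2 → posterior Inverse-Gamma(20/3, 3773/48)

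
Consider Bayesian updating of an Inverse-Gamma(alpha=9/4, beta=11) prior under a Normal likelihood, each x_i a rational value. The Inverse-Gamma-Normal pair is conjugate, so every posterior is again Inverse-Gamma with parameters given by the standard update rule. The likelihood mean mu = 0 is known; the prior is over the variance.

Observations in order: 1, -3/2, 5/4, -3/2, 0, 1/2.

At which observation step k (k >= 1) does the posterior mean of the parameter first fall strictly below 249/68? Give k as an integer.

obs 1: x=1 → posterior Inverse-Gamma(11/4, 23/2)
obs 2: x=-3/2 → posterior Inverse-Gamma(13/4, 101/8)
obs 3: x=5/4 → posterior Inverse-Gamma(15/4, 429/32)
obs 4: x=-3/2 → posterior Inverse-Gamma(17/4, 465/32)
obs 5: x=0 → posterior Inverse-Gamma(19/4, 465/32)
obs 6: x=1/2 → posterior Inverse-Gamma(21/4, 469/32)

k = 6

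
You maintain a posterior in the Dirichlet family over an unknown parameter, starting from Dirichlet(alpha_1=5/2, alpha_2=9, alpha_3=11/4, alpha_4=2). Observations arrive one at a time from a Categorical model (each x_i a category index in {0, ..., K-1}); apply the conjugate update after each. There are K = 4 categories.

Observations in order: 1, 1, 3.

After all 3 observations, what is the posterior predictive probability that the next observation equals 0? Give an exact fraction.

obs 1: x=1 → posterior Dirichlet(5/2, 10, 11/4, 2)
obs 2: x=1 → posterior Dirichlet(5/2, 11, 11/4, 2)
obs 3: x=3 → posterior Dirichlet(5/2, 11, 11/4, 3)

10/77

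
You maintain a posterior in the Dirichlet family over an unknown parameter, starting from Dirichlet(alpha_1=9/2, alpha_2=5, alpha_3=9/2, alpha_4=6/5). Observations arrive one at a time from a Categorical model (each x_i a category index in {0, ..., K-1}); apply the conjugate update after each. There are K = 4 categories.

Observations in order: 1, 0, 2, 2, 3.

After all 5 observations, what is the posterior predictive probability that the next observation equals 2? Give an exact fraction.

65/202

obs 1: x=1 → posterior Dirichlet(9/2, 6, 9/2, 6/5)
obs 2: x=0 → posterior Dirichlet(11/2, 6, 9/2, 6/5)
obs 3: x=2 → posterior Dirichlet(11/2, 6, 11/2, 6/5)
obs 4: x=2 → posterior Dirichlet(11/2, 6, 13/2, 6/5)
obs 5: x=3 → posterior Dirichlet(11/2, 6, 13/2, 11/5)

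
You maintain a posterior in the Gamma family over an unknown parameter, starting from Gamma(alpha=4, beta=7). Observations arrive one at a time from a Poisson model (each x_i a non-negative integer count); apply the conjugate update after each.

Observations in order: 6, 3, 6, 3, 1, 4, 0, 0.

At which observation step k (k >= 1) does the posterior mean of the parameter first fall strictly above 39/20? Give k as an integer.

k = 4

obs 1: x=6 → posterior Gamma(10, 8)
obs 2: x=3 → posterior Gamma(13, 9)
obs 3: x=6 → posterior Gamma(19, 10)
obs 4: x=3 → posterior Gamma(22, 11)
obs 5: x=1 → posterior Gamma(23, 12)
obs 6: x=4 → posterior Gamma(27, 13)
obs 7: x=0 → posterior Gamma(27, 14)
obs 8: x=0 → posterior Gamma(27, 15)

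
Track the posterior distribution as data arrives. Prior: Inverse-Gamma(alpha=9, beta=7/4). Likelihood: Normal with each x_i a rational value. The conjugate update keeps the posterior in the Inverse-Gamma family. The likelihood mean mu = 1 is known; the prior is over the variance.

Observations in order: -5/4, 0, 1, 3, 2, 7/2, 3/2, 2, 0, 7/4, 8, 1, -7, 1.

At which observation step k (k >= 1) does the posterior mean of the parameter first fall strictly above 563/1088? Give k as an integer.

obs 1: x=-5/4 → posterior Inverse-Gamma(19/2, 137/32)
obs 2: x=0 → posterior Inverse-Gamma(10, 153/32)
obs 3: x=1 → posterior Inverse-Gamma(21/2, 153/32)
obs 4: x=3 → posterior Inverse-Gamma(11, 217/32)
obs 5: x=2 → posterior Inverse-Gamma(23/2, 233/32)
obs 6: x=7/2 → posterior Inverse-Gamma(12, 333/32)
obs 7: x=3/2 → posterior Inverse-Gamma(25/2, 337/32)
obs 8: x=2 → posterior Inverse-Gamma(13, 353/32)
obs 9: x=0 → posterior Inverse-Gamma(27/2, 369/32)
obs 10: x=7/4 → posterior Inverse-Gamma(14, 189/16)
obs 11: x=8 → posterior Inverse-Gamma(29/2, 581/16)
obs 12: x=1 → posterior Inverse-Gamma(15, 581/16)
obs 13: x=-7 → posterior Inverse-Gamma(31/2, 1093/16)
obs 14: x=1 → posterior Inverse-Gamma(16, 1093/16)

k = 2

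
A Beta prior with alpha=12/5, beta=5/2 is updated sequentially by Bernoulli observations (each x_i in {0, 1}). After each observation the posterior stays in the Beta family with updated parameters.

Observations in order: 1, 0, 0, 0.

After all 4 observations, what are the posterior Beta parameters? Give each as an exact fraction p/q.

obs 1: x=1 → posterior Beta(17/5, 5/2)
obs 2: x=0 → posterior Beta(17/5, 7/2)
obs 3: x=0 → posterior Beta(17/5, 9/2)
obs 4: x=0 → posterior Beta(17/5, 11/2)

alpha=17/5, beta=11/2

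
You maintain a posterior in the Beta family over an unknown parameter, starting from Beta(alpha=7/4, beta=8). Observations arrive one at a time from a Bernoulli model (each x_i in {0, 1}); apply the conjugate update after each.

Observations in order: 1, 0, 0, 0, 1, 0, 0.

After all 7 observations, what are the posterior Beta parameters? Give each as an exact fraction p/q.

alpha=15/4, beta=13

obs 1: x=1 → posterior Beta(11/4, 8)
obs 2: x=0 → posterior Beta(11/4, 9)
obs 3: x=0 → posterior Beta(11/4, 10)
obs 4: x=0 → posterior Beta(11/4, 11)
obs 5: x=1 → posterior Beta(15/4, 11)
obs 6: x=0 → posterior Beta(15/4, 12)
obs 7: x=0 → posterior Beta(15/4, 13)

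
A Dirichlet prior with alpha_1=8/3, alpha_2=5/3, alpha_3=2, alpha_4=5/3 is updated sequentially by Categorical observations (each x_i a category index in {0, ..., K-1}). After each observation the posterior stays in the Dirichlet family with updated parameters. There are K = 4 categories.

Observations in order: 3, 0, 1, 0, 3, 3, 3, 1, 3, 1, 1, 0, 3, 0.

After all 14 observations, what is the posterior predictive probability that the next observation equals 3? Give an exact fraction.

obs 1: x=3 → posterior Dirichlet(8/3, 5/3, 2, 8/3)
obs 2: x=0 → posterior Dirichlet(11/3, 5/3, 2, 8/3)
obs 3: x=1 → posterior Dirichlet(11/3, 8/3, 2, 8/3)
obs 4: x=0 → posterior Dirichlet(14/3, 8/3, 2, 8/3)
obs 5: x=3 → posterior Dirichlet(14/3, 8/3, 2, 11/3)
obs 6: x=3 → posterior Dirichlet(14/3, 8/3, 2, 14/3)
obs 7: x=3 → posterior Dirichlet(14/3, 8/3, 2, 17/3)
obs 8: x=1 → posterior Dirichlet(14/3, 11/3, 2, 17/3)
obs 9: x=3 → posterior Dirichlet(14/3, 11/3, 2, 20/3)
obs 10: x=1 → posterior Dirichlet(14/3, 14/3, 2, 20/3)
obs 11: x=1 → posterior Dirichlet(14/3, 17/3, 2, 20/3)
obs 12: x=0 → posterior Dirichlet(17/3, 17/3, 2, 20/3)
obs 13: x=3 → posterior Dirichlet(17/3, 17/3, 2, 23/3)
obs 14: x=0 → posterior Dirichlet(20/3, 17/3, 2, 23/3)

23/66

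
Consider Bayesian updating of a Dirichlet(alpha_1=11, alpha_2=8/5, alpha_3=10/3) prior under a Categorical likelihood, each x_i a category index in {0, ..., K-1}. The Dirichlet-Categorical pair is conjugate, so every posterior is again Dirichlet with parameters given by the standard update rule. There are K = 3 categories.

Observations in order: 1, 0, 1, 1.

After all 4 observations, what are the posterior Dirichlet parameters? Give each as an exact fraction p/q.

obs 1: x=1 → posterior Dirichlet(11, 13/5, 10/3)
obs 2: x=0 → posterior Dirichlet(12, 13/5, 10/3)
obs 3: x=1 → posterior Dirichlet(12, 18/5, 10/3)
obs 4: x=1 → posterior Dirichlet(12, 23/5, 10/3)

alpha_1=12, alpha_2=23/5, alpha_3=10/3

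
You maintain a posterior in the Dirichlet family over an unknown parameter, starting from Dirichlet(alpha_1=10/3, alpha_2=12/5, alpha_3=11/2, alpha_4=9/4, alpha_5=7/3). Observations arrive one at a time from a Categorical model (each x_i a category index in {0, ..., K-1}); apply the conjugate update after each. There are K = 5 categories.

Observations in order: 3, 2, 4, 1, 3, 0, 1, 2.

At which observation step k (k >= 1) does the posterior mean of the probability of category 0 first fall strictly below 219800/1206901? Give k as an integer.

k = 3

obs 1: x=3 → posterior Dirichlet(10/3, 12/5, 11/2, 13/4, 7/3)
obs 2: x=2 → posterior Dirichlet(10/3, 12/5, 13/2, 13/4, 7/3)
obs 3: x=4 → posterior Dirichlet(10/3, 12/5, 13/2, 13/4, 10/3)
obs 4: x=1 → posterior Dirichlet(10/3, 17/5, 13/2, 13/4, 10/3)
obs 5: x=3 → posterior Dirichlet(10/3, 17/5, 13/2, 17/4, 10/3)
obs 6: x=0 → posterior Dirichlet(13/3, 17/5, 13/2, 17/4, 10/3)
obs 7: x=1 → posterior Dirichlet(13/3, 22/5, 13/2, 17/4, 10/3)
obs 8: x=2 → posterior Dirichlet(13/3, 22/5, 15/2, 17/4, 10/3)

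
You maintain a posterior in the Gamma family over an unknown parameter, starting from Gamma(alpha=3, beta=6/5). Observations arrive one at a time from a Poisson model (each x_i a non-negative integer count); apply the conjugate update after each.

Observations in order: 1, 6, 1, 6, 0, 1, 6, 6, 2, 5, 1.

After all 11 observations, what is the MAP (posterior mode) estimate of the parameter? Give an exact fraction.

obs 1: x=1 → posterior Gamma(4, 11/5)
obs 2: x=6 → posterior Gamma(10, 16/5)
obs 3: x=1 → posterior Gamma(11, 21/5)
obs 4: x=6 → posterior Gamma(17, 26/5)
obs 5: x=0 → posterior Gamma(17, 31/5)
obs 6: x=1 → posterior Gamma(18, 36/5)
obs 7: x=6 → posterior Gamma(24, 41/5)
obs 8: x=6 → posterior Gamma(30, 46/5)
obs 9: x=2 → posterior Gamma(32, 51/5)
obs 10: x=5 → posterior Gamma(37, 56/5)
obs 11: x=1 → posterior Gamma(38, 61/5)

185/61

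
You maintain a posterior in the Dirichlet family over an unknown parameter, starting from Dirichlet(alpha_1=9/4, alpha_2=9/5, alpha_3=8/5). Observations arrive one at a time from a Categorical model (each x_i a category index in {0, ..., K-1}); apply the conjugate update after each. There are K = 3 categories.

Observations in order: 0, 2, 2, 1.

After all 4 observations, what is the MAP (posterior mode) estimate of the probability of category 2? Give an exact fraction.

obs 1: x=0 → posterior Dirichlet(13/4, 9/5, 8/5)
obs 2: x=2 → posterior Dirichlet(13/4, 9/5, 13/5)
obs 3: x=2 → posterior Dirichlet(13/4, 9/5, 18/5)
obs 4: x=1 → posterior Dirichlet(13/4, 14/5, 18/5)

52/133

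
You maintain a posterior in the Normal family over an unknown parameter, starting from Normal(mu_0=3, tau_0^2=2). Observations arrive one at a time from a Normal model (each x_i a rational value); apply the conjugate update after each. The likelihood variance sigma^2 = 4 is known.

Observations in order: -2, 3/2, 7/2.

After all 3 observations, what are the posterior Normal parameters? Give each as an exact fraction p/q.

mu_0=9/5, tau_0^2=4/5

obs 1: x=-2 → posterior Normal(4/3, 4/3)
obs 2: x=3/2 → posterior Normal(11/8, 1)
obs 3: x=7/2 → posterior Normal(9/5, 4/5)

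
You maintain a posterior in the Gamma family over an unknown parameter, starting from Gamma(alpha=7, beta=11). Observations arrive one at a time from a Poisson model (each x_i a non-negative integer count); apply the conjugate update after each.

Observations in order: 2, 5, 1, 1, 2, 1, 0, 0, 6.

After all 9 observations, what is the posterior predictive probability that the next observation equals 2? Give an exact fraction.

109051904000000000000000000000000000/501096025171921401632658604207540941

obs 1: x=2 → posterior Gamma(9, 12)
obs 2: x=5 → posterior Gamma(14, 13)
obs 3: x=1 → posterior Gamma(15, 14)
obs 4: x=1 → posterior Gamma(16, 15)
obs 5: x=2 → posterior Gamma(18, 16)
obs 6: x=1 → posterior Gamma(19, 17)
obs 7: x=0 → posterior Gamma(19, 18)
obs 8: x=0 → posterior Gamma(19, 19)
obs 9: x=6 → posterior Gamma(25, 20)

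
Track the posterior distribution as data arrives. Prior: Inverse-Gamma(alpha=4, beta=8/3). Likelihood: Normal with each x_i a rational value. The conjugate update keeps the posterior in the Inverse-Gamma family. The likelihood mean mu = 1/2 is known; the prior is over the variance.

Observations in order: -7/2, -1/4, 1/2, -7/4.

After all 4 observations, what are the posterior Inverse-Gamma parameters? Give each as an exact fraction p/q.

alpha=6, beta=647/48

obs 1: x=-7/2 → posterior Inverse-Gamma(9/2, 32/3)
obs 2: x=-1/4 → posterior Inverse-Gamma(5, 1051/96)
obs 3: x=1/2 → posterior Inverse-Gamma(11/2, 1051/96)
obs 4: x=-7/4 → posterior Inverse-Gamma(6, 647/48)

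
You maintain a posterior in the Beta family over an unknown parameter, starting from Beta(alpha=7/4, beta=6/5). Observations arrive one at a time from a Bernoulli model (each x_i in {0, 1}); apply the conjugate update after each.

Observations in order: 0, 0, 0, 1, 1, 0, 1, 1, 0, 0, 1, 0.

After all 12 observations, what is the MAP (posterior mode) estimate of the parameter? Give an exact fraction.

obs 1: x=0 → posterior Beta(7/4, 11/5)
obs 2: x=0 → posterior Beta(7/4, 16/5)
obs 3: x=0 → posterior Beta(7/4, 21/5)
obs 4: x=1 → posterior Beta(11/4, 21/5)
obs 5: x=1 → posterior Beta(15/4, 21/5)
obs 6: x=0 → posterior Beta(15/4, 26/5)
obs 7: x=1 → posterior Beta(19/4, 26/5)
obs 8: x=1 → posterior Beta(23/4, 26/5)
obs 9: x=0 → posterior Beta(23/4, 31/5)
obs 10: x=0 → posterior Beta(23/4, 36/5)
obs 11: x=1 → posterior Beta(27/4, 36/5)
obs 12: x=0 → posterior Beta(27/4, 41/5)

115/259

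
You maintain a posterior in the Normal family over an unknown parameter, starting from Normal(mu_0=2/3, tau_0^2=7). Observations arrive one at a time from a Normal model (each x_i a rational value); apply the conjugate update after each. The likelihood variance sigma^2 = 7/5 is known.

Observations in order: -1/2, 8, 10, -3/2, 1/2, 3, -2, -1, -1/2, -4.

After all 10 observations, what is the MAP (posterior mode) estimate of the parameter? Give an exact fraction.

182/153

obs 1: x=-1/2 → posterior Normal(-11/36, 7/6)
obs 2: x=8 → posterior Normal(229/66, 7/11)
obs 3: x=10 → posterior Normal(529/96, 7/16)
obs 4: x=-3/2 → posterior Normal(242/63, 1/3)
obs 5: x=1/2 → posterior Normal(499/156, 7/26)
obs 6: x=3 → posterior Normal(19/6, 7/31)
obs 7: x=-2 → posterior Normal(529/216, 7/36)
obs 8: x=-1 → posterior Normal(499/246, 7/41)
obs 9: x=-1/2 → posterior Normal(121/69, 7/46)
obs 10: x=-4 → posterior Normal(182/153, 7/51)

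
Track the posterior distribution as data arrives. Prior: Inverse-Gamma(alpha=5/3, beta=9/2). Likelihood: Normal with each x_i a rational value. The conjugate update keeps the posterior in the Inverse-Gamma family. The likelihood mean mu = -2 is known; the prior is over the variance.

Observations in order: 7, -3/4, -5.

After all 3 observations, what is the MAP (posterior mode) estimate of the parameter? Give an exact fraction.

4827/400

obs 1: x=7 → posterior Inverse-Gamma(13/6, 45)
obs 2: x=-3/4 → posterior Inverse-Gamma(8/3, 1465/32)
obs 3: x=-5 → posterior Inverse-Gamma(19/6, 1609/32)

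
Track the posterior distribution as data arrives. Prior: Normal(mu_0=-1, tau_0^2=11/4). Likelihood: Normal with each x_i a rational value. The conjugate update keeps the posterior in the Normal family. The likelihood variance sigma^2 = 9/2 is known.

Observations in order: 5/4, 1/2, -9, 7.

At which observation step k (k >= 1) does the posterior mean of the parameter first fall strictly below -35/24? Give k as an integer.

obs 1: x=5/4 → posterior Normal(-17/116, 99/58)
obs 2: x=1/2 → posterior Normal(1/32, 99/80)
obs 3: x=-9 → posterior Normal(-23/12, 33/34)
obs 4: x=7 → posterior Normal(-83/248, 99/124)

k = 3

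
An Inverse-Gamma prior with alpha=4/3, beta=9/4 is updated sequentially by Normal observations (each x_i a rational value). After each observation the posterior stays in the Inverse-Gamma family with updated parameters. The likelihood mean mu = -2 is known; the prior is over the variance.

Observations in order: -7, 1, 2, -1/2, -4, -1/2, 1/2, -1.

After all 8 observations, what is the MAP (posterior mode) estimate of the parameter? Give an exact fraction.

843/152

obs 1: x=-7 → posterior Inverse-Gamma(11/6, 59/4)
obs 2: x=1 → posterior Inverse-Gamma(7/3, 77/4)
obs 3: x=2 → posterior Inverse-Gamma(17/6, 109/4)
obs 4: x=-1/2 → posterior Inverse-Gamma(10/3, 227/8)
obs 5: x=-4 → posterior Inverse-Gamma(23/6, 243/8)
obs 6: x=-1/2 → posterior Inverse-Gamma(13/3, 63/2)
obs 7: x=1/2 → posterior Inverse-Gamma(29/6, 277/8)
obs 8: x=-1 → posterior Inverse-Gamma(16/3, 281/8)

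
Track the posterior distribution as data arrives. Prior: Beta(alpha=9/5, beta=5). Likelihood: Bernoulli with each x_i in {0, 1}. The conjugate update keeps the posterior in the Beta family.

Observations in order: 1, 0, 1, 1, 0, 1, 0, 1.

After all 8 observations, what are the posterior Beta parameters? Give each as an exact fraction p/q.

alpha=34/5, beta=8

obs 1: x=1 → posterior Beta(14/5, 5)
obs 2: x=0 → posterior Beta(14/5, 6)
obs 3: x=1 → posterior Beta(19/5, 6)
obs 4: x=1 → posterior Beta(24/5, 6)
obs 5: x=0 → posterior Beta(24/5, 7)
obs 6: x=1 → posterior Beta(29/5, 7)
obs 7: x=0 → posterior Beta(29/5, 8)
obs 8: x=1 → posterior Beta(34/5, 8)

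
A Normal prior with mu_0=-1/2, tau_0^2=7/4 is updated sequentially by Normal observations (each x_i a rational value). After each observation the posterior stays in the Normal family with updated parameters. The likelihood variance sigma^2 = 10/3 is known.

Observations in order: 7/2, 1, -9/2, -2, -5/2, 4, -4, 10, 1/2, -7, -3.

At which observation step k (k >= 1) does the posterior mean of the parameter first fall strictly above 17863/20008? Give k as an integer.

obs 1: x=7/2 → posterior Normal(107/122, 70/61)
obs 2: x=1 → posterior Normal(149/164, 35/41)
obs 3: x=-9/2 → posterior Normal(-20/103, 70/103)
obs 4: x=-2 → posterior Normal(-1/2, 35/62)
obs 5: x=-5/2 → posterior Normal(-229/290, 14/29)
obs 6: x=4 → posterior Normal(-61/332, 35/83)
obs 7: x=-4 → posterior Normal(-229/374, 70/187)
obs 8: x=10 → posterior Normal(191/416, 35/104)
obs 9: x=1/2 → posterior Normal(106/229, 70/229)
obs 10: x=-7 → posterior Normal(-41/250, 7/25)
obs 11: x=-3 → posterior Normal(-104/271, 70/271)

k = 2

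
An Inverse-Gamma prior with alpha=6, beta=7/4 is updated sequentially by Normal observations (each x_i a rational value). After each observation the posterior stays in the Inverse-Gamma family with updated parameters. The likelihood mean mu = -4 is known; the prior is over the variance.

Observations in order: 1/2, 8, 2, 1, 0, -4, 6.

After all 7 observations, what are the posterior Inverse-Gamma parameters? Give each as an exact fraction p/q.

obs 1: x=1/2 → posterior Inverse-Gamma(13/2, 95/8)
obs 2: x=8 → posterior Inverse-Gamma(7, 671/8)
obs 3: x=2 → posterior Inverse-Gamma(15/2, 815/8)
obs 4: x=1 → posterior Inverse-Gamma(8, 915/8)
obs 5: x=0 → posterior Inverse-Gamma(17/2, 979/8)
obs 6: x=-4 → posterior Inverse-Gamma(9, 979/8)
obs 7: x=6 → posterior Inverse-Gamma(19/2, 1379/8)

alpha=19/2, beta=1379/8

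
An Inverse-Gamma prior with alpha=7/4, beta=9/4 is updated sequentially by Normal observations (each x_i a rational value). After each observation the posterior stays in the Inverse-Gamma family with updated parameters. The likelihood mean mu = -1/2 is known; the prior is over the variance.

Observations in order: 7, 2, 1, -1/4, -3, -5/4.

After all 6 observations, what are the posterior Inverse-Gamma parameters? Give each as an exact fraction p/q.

obs 1: x=7 → posterior Inverse-Gamma(9/4, 243/8)
obs 2: x=2 → posterior Inverse-Gamma(11/4, 67/2)
obs 3: x=1 → posterior Inverse-Gamma(13/4, 277/8)
obs 4: x=-1/4 → posterior Inverse-Gamma(15/4, 1109/32)
obs 5: x=-3 → posterior Inverse-Gamma(17/4, 1209/32)
obs 6: x=-5/4 → posterior Inverse-Gamma(19/4, 609/16)

alpha=19/4, beta=609/16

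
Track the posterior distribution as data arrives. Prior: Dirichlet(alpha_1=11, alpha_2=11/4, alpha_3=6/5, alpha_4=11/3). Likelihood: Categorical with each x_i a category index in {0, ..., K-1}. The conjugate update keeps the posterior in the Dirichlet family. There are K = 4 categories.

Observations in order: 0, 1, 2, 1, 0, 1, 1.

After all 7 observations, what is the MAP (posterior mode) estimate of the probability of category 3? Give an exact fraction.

obs 1: x=0 → posterior Dirichlet(12, 11/4, 6/5, 11/3)
obs 2: x=1 → posterior Dirichlet(12, 15/4, 6/5, 11/3)
obs 3: x=2 → posterior Dirichlet(12, 15/4, 11/5, 11/3)
obs 4: x=1 → posterior Dirichlet(12, 19/4, 11/5, 11/3)
obs 5: x=0 → posterior Dirichlet(13, 19/4, 11/5, 11/3)
obs 6: x=1 → posterior Dirichlet(13, 23/4, 11/5, 11/3)
obs 7: x=1 → posterior Dirichlet(13, 27/4, 11/5, 11/3)

160/1297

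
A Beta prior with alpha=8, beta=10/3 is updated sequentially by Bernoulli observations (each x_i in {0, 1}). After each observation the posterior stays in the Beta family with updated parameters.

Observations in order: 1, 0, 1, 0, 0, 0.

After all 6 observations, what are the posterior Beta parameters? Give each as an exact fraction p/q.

alpha=10, beta=22/3

obs 1: x=1 → posterior Beta(9, 10/3)
obs 2: x=0 → posterior Beta(9, 13/3)
obs 3: x=1 → posterior Beta(10, 13/3)
obs 4: x=0 → posterior Beta(10, 16/3)
obs 5: x=0 → posterior Beta(10, 19/3)
obs 6: x=0 → posterior Beta(10, 22/3)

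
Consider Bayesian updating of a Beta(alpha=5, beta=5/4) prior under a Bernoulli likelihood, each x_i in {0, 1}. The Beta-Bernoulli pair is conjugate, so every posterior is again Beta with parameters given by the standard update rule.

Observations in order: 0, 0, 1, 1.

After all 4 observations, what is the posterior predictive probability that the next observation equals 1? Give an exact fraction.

28/41

obs 1: x=0 → posterior Beta(5, 9/4)
obs 2: x=0 → posterior Beta(5, 13/4)
obs 3: x=1 → posterior Beta(6, 13/4)
obs 4: x=1 → posterior Beta(7, 13/4)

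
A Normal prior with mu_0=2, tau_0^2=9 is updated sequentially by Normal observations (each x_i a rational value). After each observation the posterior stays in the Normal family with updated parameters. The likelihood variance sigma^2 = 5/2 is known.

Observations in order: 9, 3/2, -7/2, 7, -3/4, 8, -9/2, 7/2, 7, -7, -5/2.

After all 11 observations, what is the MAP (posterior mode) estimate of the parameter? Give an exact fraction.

659/406

obs 1: x=9 → posterior Normal(172/23, 45/23)
obs 2: x=3/2 → posterior Normal(199/41, 45/41)
obs 3: x=-7/2 → posterior Normal(136/59, 45/59)
obs 4: x=7 → posterior Normal(262/77, 45/77)
obs 5: x=-3/4 → posterior Normal(497/190, 9/19)
obs 6: x=8 → posterior Normal(785/226, 45/113)
obs 7: x=-9/2 → posterior Normal(623/262, 45/131)
obs 8: x=7/2 → posterior Normal(749/298, 45/149)
obs 9: x=7 → posterior Normal(1001/334, 45/167)
obs 10: x=-7 → posterior Normal(749/370, 9/37)
obs 11: x=-5/2 → posterior Normal(659/406, 45/203)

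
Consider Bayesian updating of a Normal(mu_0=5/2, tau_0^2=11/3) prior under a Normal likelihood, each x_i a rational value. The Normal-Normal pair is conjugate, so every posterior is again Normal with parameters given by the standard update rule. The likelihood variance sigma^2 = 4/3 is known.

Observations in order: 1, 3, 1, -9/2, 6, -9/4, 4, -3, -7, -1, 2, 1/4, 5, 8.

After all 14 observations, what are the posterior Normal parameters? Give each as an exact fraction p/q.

obs 1: x=1 → posterior Normal(7/5, 44/45)
obs 2: x=3 → posterior Normal(27/13, 22/39)
obs 3: x=1 → posterior Normal(65/37, 44/111)
obs 4: x=-9/2 → posterior Normal(31/96, 11/36)
obs 5: x=6 → posterior Normal(163/118, 44/177)
obs 6: x=-9/4 → posterior Normal(227/280, 22/105)
obs 7: x=4 → posterior Normal(403/324, 44/243)
obs 8: x=-3 → posterior Normal(271/368, 11/69)
obs 9: x=-7 → posterior Normal(-37/412, 44/309)
obs 10: x=-1 → posterior Normal(-27/152, 22/171)
obs 11: x=2 → posterior Normal(7/500, 44/375)
obs 12: x=1/4 → posterior Normal(9/272, 11/102)
obs 13: x=5 → posterior Normal(17/42, 44/441)
obs 14: x=8 → posterior Normal(295/316, 22/237)

mu_0=295/316, tau_0^2=22/237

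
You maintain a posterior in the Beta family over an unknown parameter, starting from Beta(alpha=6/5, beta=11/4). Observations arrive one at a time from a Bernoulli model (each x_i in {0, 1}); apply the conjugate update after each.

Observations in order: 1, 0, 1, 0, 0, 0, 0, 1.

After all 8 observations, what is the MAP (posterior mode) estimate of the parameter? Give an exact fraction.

obs 1: x=1 → posterior Beta(11/5, 11/4)
obs 2: x=0 → posterior Beta(11/5, 15/4)
obs 3: x=1 → posterior Beta(16/5, 15/4)
obs 4: x=0 → posterior Beta(16/5, 19/4)
obs 5: x=0 → posterior Beta(16/5, 23/4)
obs 6: x=0 → posterior Beta(16/5, 27/4)
obs 7: x=0 → posterior Beta(16/5, 31/4)
obs 8: x=1 → posterior Beta(21/5, 31/4)

64/199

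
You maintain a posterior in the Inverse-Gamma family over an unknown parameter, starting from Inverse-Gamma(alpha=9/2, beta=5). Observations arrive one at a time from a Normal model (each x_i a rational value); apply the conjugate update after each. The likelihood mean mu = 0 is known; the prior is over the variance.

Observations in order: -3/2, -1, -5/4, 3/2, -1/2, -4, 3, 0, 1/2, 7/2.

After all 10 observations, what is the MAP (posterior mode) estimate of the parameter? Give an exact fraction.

obs 1: x=-3/2 → posterior Inverse-Gamma(5, 49/8)
obs 2: x=-1 → posterior Inverse-Gamma(11/2, 53/8)
obs 3: x=-5/4 → posterior Inverse-Gamma(6, 237/32)
obs 4: x=3/2 → posterior Inverse-Gamma(13/2, 273/32)
obs 5: x=-1/2 → posterior Inverse-Gamma(7, 277/32)
obs 6: x=-4 → posterior Inverse-Gamma(15/2, 533/32)
obs 7: x=3 → posterior Inverse-Gamma(8, 677/32)
obs 8: x=0 → posterior Inverse-Gamma(17/2, 677/32)
obs 9: x=1/2 → posterior Inverse-Gamma(9, 681/32)
obs 10: x=7/2 → posterior Inverse-Gamma(19/2, 877/32)

877/336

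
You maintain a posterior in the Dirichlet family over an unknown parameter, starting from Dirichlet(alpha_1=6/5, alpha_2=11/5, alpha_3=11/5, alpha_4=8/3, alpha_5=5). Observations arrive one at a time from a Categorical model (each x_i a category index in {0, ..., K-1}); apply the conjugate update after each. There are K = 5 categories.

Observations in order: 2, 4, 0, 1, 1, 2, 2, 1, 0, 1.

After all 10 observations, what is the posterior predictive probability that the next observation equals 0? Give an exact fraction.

obs 1: x=2 → posterior Dirichlet(6/5, 11/5, 16/5, 8/3, 5)
obs 2: x=4 → posterior Dirichlet(6/5, 11/5, 16/5, 8/3, 6)
obs 3: x=0 → posterior Dirichlet(11/5, 11/5, 16/5, 8/3, 6)
obs 4: x=1 → posterior Dirichlet(11/5, 16/5, 16/5, 8/3, 6)
obs 5: x=1 → posterior Dirichlet(11/5, 21/5, 16/5, 8/3, 6)
obs 6: x=2 → posterior Dirichlet(11/5, 21/5, 21/5, 8/3, 6)
obs 7: x=2 → posterior Dirichlet(11/5, 21/5, 26/5, 8/3, 6)
obs 8: x=1 → posterior Dirichlet(11/5, 26/5, 26/5, 8/3, 6)
obs 9: x=0 → posterior Dirichlet(16/5, 26/5, 26/5, 8/3, 6)
obs 10: x=1 → posterior Dirichlet(16/5, 31/5, 26/5, 8/3, 6)

48/349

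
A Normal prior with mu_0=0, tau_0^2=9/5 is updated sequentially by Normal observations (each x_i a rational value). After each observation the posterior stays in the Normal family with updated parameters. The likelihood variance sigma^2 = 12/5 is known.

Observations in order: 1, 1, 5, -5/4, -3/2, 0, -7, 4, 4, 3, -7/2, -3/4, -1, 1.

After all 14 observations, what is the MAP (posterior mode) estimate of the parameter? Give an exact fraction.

6/23

obs 1: x=1 → posterior Normal(3/7, 36/35)
obs 2: x=1 → posterior Normal(3/5, 18/25)
obs 3: x=5 → posterior Normal(21/13, 36/65)
obs 4: x=-5/4 → posterior Normal(69/64, 9/20)
obs 5: x=-3/2 → posterior Normal(51/76, 36/95)
obs 6: x=0 → posterior Normal(51/88, 18/55)
obs 7: x=-7 → posterior Normal(-33/100, 36/125)
obs 8: x=4 → posterior Normal(15/112, 9/35)
obs 9: x=4 → posterior Normal(63/124, 36/155)
obs 10: x=3 → posterior Normal(99/136, 18/85)
obs 11: x=-7/2 → posterior Normal(57/148, 36/185)
obs 12: x=-3/4 → posterior Normal(3/10, 9/50)
obs 13: x=-1 → posterior Normal(9/43, 36/215)
obs 14: x=1 → posterior Normal(6/23, 18/115)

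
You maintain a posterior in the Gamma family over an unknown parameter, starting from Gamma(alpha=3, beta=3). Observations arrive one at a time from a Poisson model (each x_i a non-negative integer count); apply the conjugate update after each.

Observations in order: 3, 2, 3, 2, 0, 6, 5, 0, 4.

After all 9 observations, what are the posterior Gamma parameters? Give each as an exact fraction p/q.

alpha=28, beta=12

obs 1: x=3 → posterior Gamma(6, 4)
obs 2: x=2 → posterior Gamma(8, 5)
obs 3: x=3 → posterior Gamma(11, 6)
obs 4: x=2 → posterior Gamma(13, 7)
obs 5: x=0 → posterior Gamma(13, 8)
obs 6: x=6 → posterior Gamma(19, 9)
obs 7: x=5 → posterior Gamma(24, 10)
obs 8: x=0 → posterior Gamma(24, 11)
obs 9: x=4 → posterior Gamma(28, 12)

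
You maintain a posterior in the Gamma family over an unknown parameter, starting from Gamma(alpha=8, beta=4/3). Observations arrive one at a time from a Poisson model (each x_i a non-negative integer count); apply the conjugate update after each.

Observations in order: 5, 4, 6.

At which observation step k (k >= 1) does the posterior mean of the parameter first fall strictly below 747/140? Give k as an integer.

k = 2

obs 1: x=5 → posterior Gamma(13, 7/3)
obs 2: x=4 → posterior Gamma(17, 10/3)
obs 3: x=6 → posterior Gamma(23, 13/3)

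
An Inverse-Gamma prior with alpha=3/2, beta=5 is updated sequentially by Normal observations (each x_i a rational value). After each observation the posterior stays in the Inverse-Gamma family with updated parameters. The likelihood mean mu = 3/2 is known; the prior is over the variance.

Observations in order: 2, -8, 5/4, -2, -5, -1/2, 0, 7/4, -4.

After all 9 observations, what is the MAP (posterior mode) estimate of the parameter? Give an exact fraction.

219/16

obs 1: x=2 → posterior Inverse-Gamma(2, 41/8)
obs 2: x=-8 → posterior Inverse-Gamma(5/2, 201/4)
obs 3: x=5/4 → posterior Inverse-Gamma(3, 1609/32)
obs 4: x=-2 → posterior Inverse-Gamma(7/2, 1805/32)
obs 5: x=-5 → posterior Inverse-Gamma(4, 2481/32)
obs 6: x=-1/2 → posterior Inverse-Gamma(9/2, 2545/32)
obs 7: x=0 → posterior Inverse-Gamma(5, 2581/32)
obs 8: x=7/4 → posterior Inverse-Gamma(11/2, 1291/16)
obs 9: x=-4 → posterior Inverse-Gamma(6, 1533/16)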